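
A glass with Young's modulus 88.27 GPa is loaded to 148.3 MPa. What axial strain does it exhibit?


Rearrange E = sigma / epsilon:
  epsilon = sigma / E
  E (MPa) = 88.27 * 1000 = 88270
  epsilon = 148.3 / 88270 = 0.00168

0.00168


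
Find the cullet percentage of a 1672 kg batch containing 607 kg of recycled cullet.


Cullet ratio = (cullet mass / total batch mass) * 100
  Ratio = 607 / 1672 * 100 = 36.3%

36.3%


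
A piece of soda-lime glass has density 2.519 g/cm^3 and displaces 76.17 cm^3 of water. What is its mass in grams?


Rearrange rho = m / V:
  m = rho * V
  m = 2.519 * 76.17 = 191.872 g

191.872 g


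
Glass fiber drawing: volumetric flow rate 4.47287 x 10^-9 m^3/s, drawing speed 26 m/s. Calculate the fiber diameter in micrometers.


Cross-sectional area from continuity:
  A = Q / v = 4.47287 x 10^-9 / 26 = 1.720335 x 10^-10 m^2
Diameter from circular cross-section:
  d = sqrt(4A / pi) * 10^6 (m -> um)
  d = sqrt(4 * 1.720335 x 10^-10 / pi) * 10^6 = 14.8 um

14.8 um


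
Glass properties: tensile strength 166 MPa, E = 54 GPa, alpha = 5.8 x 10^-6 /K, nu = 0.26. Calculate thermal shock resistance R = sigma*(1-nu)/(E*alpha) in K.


Thermal shock resistance: R = sigma * (1 - nu) / (E * alpha)
  Numerator = 166 * (1 - 0.26) = 122.84
  Denominator = 54 * 1000 * (5.8 x 10^-6) = 0.3132
  R = 122.84 / 0.3132 = 392.2 K

392.2 K


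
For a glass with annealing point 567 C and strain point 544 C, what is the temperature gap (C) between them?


Gap = T_anneal - T_strain:
  gap = 567 - 544 = 23 C

23 C


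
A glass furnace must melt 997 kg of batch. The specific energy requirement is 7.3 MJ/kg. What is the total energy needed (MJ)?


Total energy = mass * specific energy
  E = 997 * 7.3 = 7278.1 MJ

7278.1 MJ


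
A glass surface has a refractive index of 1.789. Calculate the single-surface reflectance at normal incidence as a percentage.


Fresnel reflectance at normal incidence:
  R = ((n - 1)/(n + 1))^2
  (n - 1)/(n + 1) = (1.789 - 1)/(1.789 + 1) = 0.282897
  R = 0.282897^2 = 0.0800307
  R(%) = 0.0800307 * 100 = 8.003%

8.003%


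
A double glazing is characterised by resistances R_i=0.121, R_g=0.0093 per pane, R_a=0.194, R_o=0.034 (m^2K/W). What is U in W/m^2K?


Total thermal resistance (series):
  R_total = R_in + R_glass + R_air + R_glass + R_out
  R_total = 0.121 + 0.0093 + 0.194 + 0.0093 + 0.034 = 0.3676 m^2K/W
U-value = 1 / R_total = 1 / 0.3676 = 2.72 W/m^2K

2.72 W/m^2K


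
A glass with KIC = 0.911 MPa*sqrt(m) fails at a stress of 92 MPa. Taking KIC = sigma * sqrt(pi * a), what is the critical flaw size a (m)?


Rearrange KIC = sigma * sqrt(pi * a):
  sqrt(pi * a) = KIC / sigma
  sqrt(pi * a) = 0.911 / 92 = 0.009902
  a = (KIC / sigma)^2 / pi
  a = 0.009902^2 / pi = 0.0000312 m

0.0000312 m


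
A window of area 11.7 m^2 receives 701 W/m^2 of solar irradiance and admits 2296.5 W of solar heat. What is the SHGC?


Rearrange Q = Area * SHGC * Irradiance:
  SHGC = Q / (Area * Irradiance)
  SHGC = 2296.5 / (11.7 * 701) = 0.28

0.28


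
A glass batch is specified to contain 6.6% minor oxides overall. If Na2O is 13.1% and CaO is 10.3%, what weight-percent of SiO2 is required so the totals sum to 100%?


Known pieces sum to 100%:
  SiO2 = 100 - (others + Na2O + CaO)
  SiO2 = 100 - (6.6 + 13.1 + 10.3) = 70.0%

70.0%


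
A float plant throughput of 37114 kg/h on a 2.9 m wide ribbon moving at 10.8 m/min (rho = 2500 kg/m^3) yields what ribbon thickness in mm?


Ribbon cross-section from mass balance:
  Volume rate = throughput / density = 37114 / 2500 = 14.8456 m^3/h
  thickness = volume rate / (speed * 60 * width), i.e.
  thickness = throughput / (60 * speed * width * density) * 1000
  thickness = 37114 / (60 * 10.8 * 2.9 * 2500) * 1000 = 7.9 mm

7.9 mm


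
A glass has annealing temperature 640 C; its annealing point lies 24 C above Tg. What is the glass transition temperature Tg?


Rearrange T_anneal = Tg + offset for Tg:
  Tg = T_anneal - offset = 640 - 24 = 616 C

616 C


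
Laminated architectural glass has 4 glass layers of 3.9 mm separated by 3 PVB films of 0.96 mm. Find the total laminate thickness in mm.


Total thickness = glass contribution + PVB contribution
  Glass: 4 * 3.9 = 15.6 mm
  PVB: 3 * 0.96 = 2.88 mm
  Total = 15.6 + 2.88 = 18.48 mm

18.48 mm


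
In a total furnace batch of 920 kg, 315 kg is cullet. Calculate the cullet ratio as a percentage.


Cullet ratio = (cullet mass / total batch mass) * 100
  Ratio = 315 / 920 * 100 = 34.24%

34.24%


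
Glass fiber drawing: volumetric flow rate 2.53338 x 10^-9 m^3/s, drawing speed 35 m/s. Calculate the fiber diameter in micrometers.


Cross-sectional area from continuity:
  A = Q / v = 2.53338 x 10^-9 / 35 = 7.238229 x 10^-11 m^2
Diameter from circular cross-section:
  d = sqrt(4A / pi) * 10^6 (m -> um)
  d = sqrt(4 * 7.238229 x 10^-11 / pi) * 10^6 = 9.6 um

9.6 um


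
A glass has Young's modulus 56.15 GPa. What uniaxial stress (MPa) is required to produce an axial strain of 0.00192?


Rearrange E = sigma / epsilon:
  sigma = E * epsilon
  E (MPa) = 56.15 * 1000 = 56150
  sigma = 56150 * 0.00192 = 107.81 MPa

107.81 MPa


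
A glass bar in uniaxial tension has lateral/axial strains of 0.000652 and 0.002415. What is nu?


Poisson's ratio: nu = lateral strain / axial strain
  nu = 0.000652 / 0.002415 = 0.27

0.27


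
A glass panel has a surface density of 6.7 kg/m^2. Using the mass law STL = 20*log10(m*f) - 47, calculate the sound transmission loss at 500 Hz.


Mass law: STL = 20 * log10(m * f) - 47
  m * f = 6.7 * 500 = 3350
  log10(3350) = 3.52504
  STL = 20 * 3.52504 - 47 = 70.5008 - 47 = 23.5 dB

23.5 dB


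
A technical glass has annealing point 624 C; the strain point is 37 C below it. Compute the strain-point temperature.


Strain point = annealing point - difference:
  T_strain = 624 - 37 = 587 C

587 C


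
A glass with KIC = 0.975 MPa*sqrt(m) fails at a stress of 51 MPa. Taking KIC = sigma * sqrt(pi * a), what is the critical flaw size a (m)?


Rearrange KIC = sigma * sqrt(pi * a):
  sqrt(pi * a) = KIC / sigma
  sqrt(pi * a) = 0.975 / 51 = 0.019118
  a = (KIC / sigma)^2 / pi
  a = 0.019118^2 / pi = 0.0001163 m

0.0001163 m


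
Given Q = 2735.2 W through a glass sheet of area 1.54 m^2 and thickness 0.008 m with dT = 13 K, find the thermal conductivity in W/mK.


Fourier's law rearranged: k = Q * t / (A * dT)
  Numerator = 2735.2 * 0.008 = 21.8816
  Denominator = 1.54 * 13 = 20.02
  k = 21.8816 / 20.02 = 1.093 W/mK

1.093 W/mK


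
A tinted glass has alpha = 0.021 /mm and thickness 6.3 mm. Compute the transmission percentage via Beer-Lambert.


Beer-Lambert law: T = exp(-alpha * thickness)
  exponent = -0.021 * 6.3 = -0.1323
  T = exp(-0.1323) = 0.8761
  Percentage = 0.8761 * 100 = 87.61%

87.61%


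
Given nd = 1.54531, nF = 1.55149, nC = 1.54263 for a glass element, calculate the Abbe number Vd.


Abbe number formula: Vd = (nd - 1) / (nF - nC)
  nd - 1 = 1.54531 - 1 = 0.54531
  nF - nC = 1.55149 - 1.54263 = 0.00886
  Vd = 0.54531 / 0.00886 = 61.55

61.55


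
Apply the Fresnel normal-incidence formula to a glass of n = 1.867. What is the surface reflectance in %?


Fresnel reflectance at normal incidence:
  R = ((n - 1)/(n + 1))^2
  (n - 1)/(n + 1) = (1.867 - 1)/(1.867 + 1) = 0.302407
  R = 0.302407^2 = 0.09145
  R(%) = 0.09145 * 100 = 9.145%

9.145%


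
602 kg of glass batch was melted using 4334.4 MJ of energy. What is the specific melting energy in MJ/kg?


Rearrange E = m * s for s:
  s = E / m
  s = 4334.4 / 602 = 7.2 MJ/kg

7.2 MJ/kg


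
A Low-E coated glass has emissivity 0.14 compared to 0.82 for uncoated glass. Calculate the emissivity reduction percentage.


Percentage reduction = (1 - coated/uncoated) * 100
  Ratio = 0.14 / 0.82 = 0.1707
  Reduction = (1 - 0.1707) * 100 = 82.9%

82.9%


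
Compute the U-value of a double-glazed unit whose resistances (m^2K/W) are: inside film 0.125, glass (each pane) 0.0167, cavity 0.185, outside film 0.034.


Total thermal resistance (series):
  R_total = R_in + R_glass + R_air + R_glass + R_out
  R_total = 0.125 + 0.0167 + 0.185 + 0.0167 + 0.034 = 0.3774 m^2K/W
U-value = 1 / R_total = 1 / 0.3774 = 2.65 W/m^2K

2.65 W/m^2K


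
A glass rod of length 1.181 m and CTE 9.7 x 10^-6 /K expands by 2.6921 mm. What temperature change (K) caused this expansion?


Rearrange dL = alpha * L0 * dT for dT:
  dT = dL / (alpha * L0)
  dL (m) = 2.6921 / 1000 = 0.0026921
  dT = 0.0026921 / ((9.7 x 10^-6) * 1.181) = 235.0 K

235.0 K


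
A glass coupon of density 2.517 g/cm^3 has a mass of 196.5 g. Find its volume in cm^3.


Rearrange rho = m / V:
  V = m / rho
  V = 196.5 / 2.517 = 78.069 cm^3

78.069 cm^3


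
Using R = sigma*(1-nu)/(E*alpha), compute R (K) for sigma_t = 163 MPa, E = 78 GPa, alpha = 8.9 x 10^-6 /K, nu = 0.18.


Thermal shock resistance: R = sigma * (1 - nu) / (E * alpha)
  Numerator = 163 * (1 - 0.18) = 133.66
  Denominator = 78 * 1000 * (8.9 x 10^-6) = 0.6942
  R = 133.66 / 0.6942 = 192.5 K

192.5 K


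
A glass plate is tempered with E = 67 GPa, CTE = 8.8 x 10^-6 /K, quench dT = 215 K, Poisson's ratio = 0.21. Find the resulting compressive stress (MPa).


Tempering stress: sigma = E * alpha * dT / (1 - nu)
  E (MPa) = 67 * 1000 = 67000
  Numerator = 67000 * (8.8 x 10^-6) * 215 = 126.764
  Denominator = 1 - 0.21 = 0.79
  sigma = 126.764 / 0.79 = 160.5 MPa

160.5 MPa


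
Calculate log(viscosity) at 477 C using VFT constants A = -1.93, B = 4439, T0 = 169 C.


VFT equation: log(eta) = A + B / (T - T0)
  T - T0 = 477 - 169 = 308
  B / (T - T0) = 4439 / 308 = 14.412
  log(eta) = -1.93 + 14.412 = 12.482

12.482


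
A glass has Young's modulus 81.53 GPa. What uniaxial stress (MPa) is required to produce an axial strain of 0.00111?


Rearrange E = sigma / epsilon:
  sigma = E * epsilon
  E (MPa) = 81.53 * 1000 = 81530
  sigma = 81530 * 0.00111 = 90.5 MPa

90.5 MPa


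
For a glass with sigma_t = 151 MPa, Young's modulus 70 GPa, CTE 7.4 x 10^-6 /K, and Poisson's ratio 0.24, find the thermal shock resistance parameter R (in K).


Thermal shock resistance: R = sigma * (1 - nu) / (E * alpha)
  Numerator = 151 * (1 - 0.24) = 114.76
  Denominator = 70 * 1000 * (7.4 x 10^-6) = 0.518
  R = 114.76 / 0.518 = 221.5 K

221.5 K


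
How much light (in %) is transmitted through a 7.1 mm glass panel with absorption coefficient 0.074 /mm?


Beer-Lambert law: T = exp(-alpha * thickness)
  exponent = -0.074 * 7.1 = -0.5254
  T = exp(-0.5254) = 0.5913
  Percentage = 0.5913 * 100 = 59.13%

59.13%


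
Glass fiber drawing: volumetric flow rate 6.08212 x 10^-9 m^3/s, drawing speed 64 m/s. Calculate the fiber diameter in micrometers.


Cross-sectional area from continuity:
  A = Q / v = 6.08212 x 10^-9 / 64 = 9.503312 x 10^-11 m^2
Diameter from circular cross-section:
  d = sqrt(4A / pi) * 10^6 (m -> um)
  d = sqrt(4 * 9.503312 x 10^-11 / pi) * 10^6 = 11.0 um

11.0 um


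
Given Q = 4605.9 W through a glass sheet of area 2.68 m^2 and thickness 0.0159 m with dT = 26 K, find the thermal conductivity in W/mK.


Fourier's law rearranged: k = Q * t / (A * dT)
  Numerator = 4605.9 * 0.0159 = 73.23381
  Denominator = 2.68 * 26 = 69.68
  k = 73.23381 / 69.68 = 1.051 W/mK

1.051 W/mK


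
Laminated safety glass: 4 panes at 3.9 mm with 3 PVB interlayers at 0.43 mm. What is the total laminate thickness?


Total thickness = glass contribution + PVB contribution
  Glass: 4 * 3.9 = 15.6 mm
  PVB: 3 * 0.43 = 1.29 mm
  Total = 15.6 + 1.29 = 16.89 mm

16.89 mm


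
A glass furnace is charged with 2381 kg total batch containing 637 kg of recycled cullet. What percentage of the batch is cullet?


Cullet ratio = (cullet mass / total batch mass) * 100
  Ratio = 637 / 2381 * 100 = 26.75%

26.75%


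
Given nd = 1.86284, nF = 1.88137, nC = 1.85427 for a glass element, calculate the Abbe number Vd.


Abbe number formula: Vd = (nd - 1) / (nF - nC)
  nd - 1 = 1.86284 - 1 = 0.86284
  nF - nC = 1.88137 - 1.85427 = 0.0271
  Vd = 0.86284 / 0.0271 = 31.84

31.84


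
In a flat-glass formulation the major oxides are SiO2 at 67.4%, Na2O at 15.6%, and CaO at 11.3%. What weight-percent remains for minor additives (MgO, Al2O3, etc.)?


Sum the three major oxides:
  SiO2 + Na2O + CaO = 67.4 + 15.6 + 11.3 = 94.3%
Subtract from 100%:
  Others = 100 - 94.3 = 5.7%

5.7%


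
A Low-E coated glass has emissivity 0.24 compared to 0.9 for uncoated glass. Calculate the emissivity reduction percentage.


Percentage reduction = (1 - coated/uncoated) * 100
  Ratio = 0.24 / 0.9 = 0.2667
  Reduction = (1 - 0.2667) * 100 = 73.3%

73.3%


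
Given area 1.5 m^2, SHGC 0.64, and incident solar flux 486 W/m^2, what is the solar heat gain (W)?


Solar heat gain: Q = Area * SHGC * Irradiance
  Q = 1.5 * 0.64 * 486 = 466.6 W

466.6 W


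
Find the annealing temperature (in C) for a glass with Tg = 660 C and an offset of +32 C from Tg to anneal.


The annealing temperature is Tg plus the offset:
  T_anneal = 660 + 32 = 692 C

692 C


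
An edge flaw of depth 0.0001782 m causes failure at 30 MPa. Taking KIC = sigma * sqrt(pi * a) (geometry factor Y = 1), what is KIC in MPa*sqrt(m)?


Fracture toughness: KIC = sigma * sqrt(pi * a)
  pi * a = pi * 0.0001782 = 0.000559832
  sqrt(pi * a) = 0.023661
  KIC = 30 * 0.023661 = 0.71 MPa*sqrt(m)

0.71 MPa*sqrt(m)


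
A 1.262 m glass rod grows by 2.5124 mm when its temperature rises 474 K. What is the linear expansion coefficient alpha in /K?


Rearrange dL = alpha * L0 * dT for alpha:
  alpha = dL / (L0 * dT)
  alpha = (2.5124 / 1000) / (1.262 * 474) = 0.0000042 /K = 4.2 x 10^-6 /K

4.2 x 10^-6 /K


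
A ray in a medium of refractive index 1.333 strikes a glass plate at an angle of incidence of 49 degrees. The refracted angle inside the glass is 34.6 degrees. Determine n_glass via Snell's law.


Apply Snell's law: n1 * sin(theta1) = n2 * sin(theta2)
  n2 = n1 * sin(theta1) / sin(theta2)
  sin(49) = 0.75471
  sin(34.6) = 0.567844
  n2 = 1.333 * 0.75471 / 0.567844 = 1.7717

1.7717


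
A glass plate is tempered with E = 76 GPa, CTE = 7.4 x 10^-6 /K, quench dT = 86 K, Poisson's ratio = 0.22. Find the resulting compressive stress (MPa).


Tempering stress: sigma = E * alpha * dT / (1 - nu)
  E (MPa) = 76 * 1000 = 76000
  Numerator = 76000 * (7.4 x 10^-6) * 86 = 48.3664
  Denominator = 1 - 0.22 = 0.78
  sigma = 48.3664 / 0.78 = 62.0 MPa

62.0 MPa


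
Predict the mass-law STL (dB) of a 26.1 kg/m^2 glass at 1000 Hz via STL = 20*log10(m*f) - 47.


Mass law: STL = 20 * log10(m * f) - 47
  m * f = 26.1 * 1000 = 26100
  log10(26100) = 4.41664
  STL = 20 * 4.41664 - 47 = 88.3328 - 47 = 41.3 dB

41.3 dB


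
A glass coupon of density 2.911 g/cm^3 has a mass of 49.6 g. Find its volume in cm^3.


Rearrange rho = m / V:
  V = m / rho
  V = 49.6 / 2.911 = 17.039 cm^3

17.039 cm^3


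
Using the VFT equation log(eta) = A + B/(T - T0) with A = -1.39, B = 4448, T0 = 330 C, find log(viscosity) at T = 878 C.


VFT equation: log(eta) = A + B / (T - T0)
  T - T0 = 878 - 330 = 548
  B / (T - T0) = 4448 / 548 = 8.117
  log(eta) = -1.39 + 8.117 = 6.727

6.727


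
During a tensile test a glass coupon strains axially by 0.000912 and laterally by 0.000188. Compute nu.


Poisson's ratio: nu = lateral strain / axial strain
  nu = 0.000188 / 0.000912 = 0.2061

0.2061


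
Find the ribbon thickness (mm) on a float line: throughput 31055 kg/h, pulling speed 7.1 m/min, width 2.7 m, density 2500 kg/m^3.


Ribbon cross-section from mass balance:
  Volume rate = throughput / density = 31055 / 2500 = 12.422 m^3/h
  thickness = volume rate / (speed * 60 * width), i.e.
  thickness = throughput / (60 * speed * width * density) * 1000
  thickness = 31055 / (60 * 7.1 * 2.7 * 2500) * 1000 = 10.8 mm

10.8 mm


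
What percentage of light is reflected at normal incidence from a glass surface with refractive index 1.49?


Fresnel reflectance at normal incidence:
  R = ((n - 1)/(n + 1))^2
  (n - 1)/(n + 1) = (1.49 - 1)/(1.49 + 1) = 0.196787
  R = 0.196787^2 = 0.0387251
  R(%) = 0.0387251 * 100 = 3.873%

3.873%


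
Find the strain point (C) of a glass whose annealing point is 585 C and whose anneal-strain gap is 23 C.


Strain point = annealing point - difference:
  T_strain = 585 - 23 = 562 C

562 C


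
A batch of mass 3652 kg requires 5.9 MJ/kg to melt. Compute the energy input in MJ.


Total energy = mass * specific energy
  E = 3652 * 5.9 = 21546.8 MJ

21546.8 MJ


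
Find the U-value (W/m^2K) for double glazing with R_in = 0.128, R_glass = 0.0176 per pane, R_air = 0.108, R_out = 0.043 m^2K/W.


Total thermal resistance (series):
  R_total = R_in + R_glass + R_air + R_glass + R_out
  R_total = 0.128 + 0.0176 + 0.108 + 0.0176 + 0.043 = 0.3142 m^2K/W
U-value = 1 / R_total = 1 / 0.3142 = 3.183 W/m^2K

3.183 W/m^2K


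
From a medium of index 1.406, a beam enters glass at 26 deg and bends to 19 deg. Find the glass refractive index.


Apply Snell's law: n1 * sin(theta1) = n2 * sin(theta2)
  n2 = n1 * sin(theta1) / sin(theta2)
  sin(26) = 0.438371
  sin(19) = 0.325568
  n2 = 1.406 * 0.438371 / 0.325568 = 1.8932

1.8932


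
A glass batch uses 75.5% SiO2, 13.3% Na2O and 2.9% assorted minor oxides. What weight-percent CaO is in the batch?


Pieces sum to 100%:
  CaO = 100 - (SiO2 + Na2O + others)
  CaO = 100 - (75.5 + 13.3 + 2.9) = 8.3%

8.3%


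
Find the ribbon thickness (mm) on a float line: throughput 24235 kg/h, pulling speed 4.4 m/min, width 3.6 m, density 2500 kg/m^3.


Ribbon cross-section from mass balance:
  Volume rate = throughput / density = 24235 / 2500 = 9.694 m^3/h
  thickness = volume rate / (speed * 60 * width), i.e.
  thickness = throughput / (60 * speed * width * density) * 1000
  thickness = 24235 / (60 * 4.4 * 3.6 * 2500) * 1000 = 10.2 mm

10.2 mm


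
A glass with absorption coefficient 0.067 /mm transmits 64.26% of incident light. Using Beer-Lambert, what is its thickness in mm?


Rearrange T = exp(-alpha * thickness):
  thickness = -ln(T) / alpha
  T = 64.26/100 = 0.6426
  ln(T) = -0.44223
  -ln(T) = 0.44223
  thickness = 0.44223 / 0.067 = 6.6 mm

6.6 mm


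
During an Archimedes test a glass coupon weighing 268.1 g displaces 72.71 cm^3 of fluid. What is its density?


Use the definition of density:
  rho = mass / volume
  rho = 268.1 / 72.71 = 3.687 g/cm^3

3.687 g/cm^3


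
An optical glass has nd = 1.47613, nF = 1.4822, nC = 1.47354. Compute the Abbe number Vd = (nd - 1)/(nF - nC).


Abbe number formula: Vd = (nd - 1) / (nF - nC)
  nd - 1 = 1.47613 - 1 = 0.47613
  nF - nC = 1.4822 - 1.47354 = 0.00866
  Vd = 0.47613 / 0.00866 = 54.98

54.98


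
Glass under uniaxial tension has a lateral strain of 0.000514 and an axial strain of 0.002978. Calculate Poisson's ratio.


Poisson's ratio: nu = lateral strain / axial strain
  nu = 0.000514 / 0.002978 = 0.1726

0.1726


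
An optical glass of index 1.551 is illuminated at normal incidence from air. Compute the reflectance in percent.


Fresnel reflectance at normal incidence:
  R = ((n - 1)/(n + 1))^2
  (n - 1)/(n + 1) = (1.551 - 1)/(1.551 + 1) = 0.215994
  R = 0.215994^2 = 0.0466534
  R(%) = 0.0466534 * 100 = 4.665%

4.665%


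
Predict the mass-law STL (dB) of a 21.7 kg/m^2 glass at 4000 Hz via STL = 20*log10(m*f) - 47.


Mass law: STL = 20 * log10(m * f) - 47
  m * f = 21.7 * 4000 = 86800
  log10(86800) = 4.93852
  STL = 20 * 4.93852 - 47 = 98.7704 - 47 = 51.8 dB

51.8 dB


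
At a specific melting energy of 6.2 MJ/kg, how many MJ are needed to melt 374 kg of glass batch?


Total energy = mass * specific energy
  E = 374 * 6.2 = 2318.8 MJ

2318.8 MJ


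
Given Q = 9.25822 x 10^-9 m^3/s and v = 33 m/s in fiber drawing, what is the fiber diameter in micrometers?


Cross-sectional area from continuity:
  A = Q / v = 9.25822 x 10^-9 / 33 = 2.805521 x 10^-10 m^2
Diameter from circular cross-section:
  d = sqrt(4A / pi) * 10^6 (m -> um)
  d = sqrt(4 * 2.805521 x 10^-10 / pi) * 10^6 = 18.9 um

18.9 um


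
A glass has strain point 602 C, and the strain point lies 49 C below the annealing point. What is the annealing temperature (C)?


T_anneal = T_strain + gap:
  T_anneal = 602 + 49 = 651 C

651 C


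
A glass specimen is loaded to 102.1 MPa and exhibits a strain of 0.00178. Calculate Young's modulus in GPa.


Young's modulus: E = stress / strain
  E = 102.1 MPa / 0.00178 = 57359.55 MPa
Convert to GPa: 57359.55 / 1000 = 57.36 GPa

57.36 GPa


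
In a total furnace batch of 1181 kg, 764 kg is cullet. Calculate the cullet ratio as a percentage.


Cullet ratio = (cullet mass / total batch mass) * 100
  Ratio = 764 / 1181 * 100 = 64.69%

64.69%


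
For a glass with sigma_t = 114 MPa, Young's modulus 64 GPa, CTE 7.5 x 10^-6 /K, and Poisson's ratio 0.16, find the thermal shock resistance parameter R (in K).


Thermal shock resistance: R = sigma * (1 - nu) / (E * alpha)
  Numerator = 114 * (1 - 0.16) = 95.76
  Denominator = 64 * 1000 * (7.5 x 10^-6) = 0.48
  R = 95.76 / 0.48 = 199.5 K

199.5 K


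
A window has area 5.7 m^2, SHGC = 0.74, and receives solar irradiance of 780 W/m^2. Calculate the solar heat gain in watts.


Solar heat gain: Q = Area * SHGC * Irradiance
  Q = 5.7 * 0.74 * 780 = 3290 W

3290 W


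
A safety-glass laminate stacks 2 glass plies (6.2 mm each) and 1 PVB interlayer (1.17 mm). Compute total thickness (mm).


Total thickness = glass contribution + PVB contribution
  Glass: 2 * 6.2 = 12.4 mm
  PVB: 1 * 1.17 = 1.17 mm
  Total = 12.4 + 1.17 = 13.57 mm

13.57 mm


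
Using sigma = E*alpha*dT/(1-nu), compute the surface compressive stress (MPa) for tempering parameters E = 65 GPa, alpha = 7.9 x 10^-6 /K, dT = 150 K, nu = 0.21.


Tempering stress: sigma = E * alpha * dT / (1 - nu)
  E (MPa) = 65 * 1000 = 65000
  Numerator = 65000 * (7.9 x 10^-6) * 150 = 77.025
  Denominator = 1 - 0.21 = 0.79
  sigma = 77.025 / 0.79 = 97.5 MPa

97.5 MPa


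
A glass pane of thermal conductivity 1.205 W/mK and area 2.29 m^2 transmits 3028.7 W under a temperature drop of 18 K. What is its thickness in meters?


Fourier's law: t = k * A * dT / Q
  t = 1.205 * 2.29 * 18 / 3028.7
  t = 49.6701 / 3028.7 = 0.0164 m

0.0164 m


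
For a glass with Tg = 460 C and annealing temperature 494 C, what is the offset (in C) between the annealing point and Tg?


Offset = T_anneal - Tg:
  offset = 494 - 460 = 34 C

34 C


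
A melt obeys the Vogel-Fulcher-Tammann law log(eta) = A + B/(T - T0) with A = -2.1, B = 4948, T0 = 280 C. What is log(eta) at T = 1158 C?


VFT equation: log(eta) = A + B / (T - T0)
  T - T0 = 1158 - 280 = 878
  B / (T - T0) = 4948 / 878 = 5.636
  log(eta) = -2.1 + 5.636 = 3.536

3.536


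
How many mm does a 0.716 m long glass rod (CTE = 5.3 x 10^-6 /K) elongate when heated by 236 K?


Thermal expansion formula: dL = alpha * L0 * dT
  dL = (5.3 x 10^-6) * 0.716 * 236 = 0.00089557 m
Convert to mm: 0.00089557 * 1000 = 0.8956 mm

0.8956 mm


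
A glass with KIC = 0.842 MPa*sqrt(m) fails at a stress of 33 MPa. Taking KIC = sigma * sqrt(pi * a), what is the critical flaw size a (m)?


Rearrange KIC = sigma * sqrt(pi * a):
  sqrt(pi * a) = KIC / sigma
  sqrt(pi * a) = 0.842 / 33 = 0.025515
  a = (KIC / sigma)^2 / pi
  a = 0.025515^2 / pi = 0.0002072 m

0.0002072 m


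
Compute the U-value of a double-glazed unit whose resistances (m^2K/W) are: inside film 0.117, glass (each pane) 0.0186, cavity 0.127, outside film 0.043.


Total thermal resistance (series):
  R_total = R_in + R_glass + R_air + R_glass + R_out
  R_total = 0.117 + 0.0186 + 0.127 + 0.0186 + 0.043 = 0.3242 m^2K/W
U-value = 1 / R_total = 1 / 0.3242 = 3.085 W/m^2K

3.085 W/m^2K


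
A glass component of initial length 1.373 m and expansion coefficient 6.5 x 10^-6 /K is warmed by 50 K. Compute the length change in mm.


Thermal expansion formula: dL = alpha * L0 * dT
  dL = (6.5 x 10^-6) * 1.373 * 50 = 0.00044622 m
Convert to mm: 0.00044622 * 1000 = 0.4462 mm

0.4462 mm


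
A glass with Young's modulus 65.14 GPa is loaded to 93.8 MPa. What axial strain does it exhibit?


Rearrange E = sigma / epsilon:
  epsilon = sigma / E
  E (MPa) = 65.14 * 1000 = 65140
  epsilon = 93.8 / 65140 = 0.00144

0.00144


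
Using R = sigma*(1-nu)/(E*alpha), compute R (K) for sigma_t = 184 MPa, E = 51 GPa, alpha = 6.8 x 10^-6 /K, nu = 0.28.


Thermal shock resistance: R = sigma * (1 - nu) / (E * alpha)
  Numerator = 184 * (1 - 0.28) = 132.48
  Denominator = 51 * 1000 * (6.8 x 10^-6) = 0.3468
  R = 132.48 / 0.3468 = 382.0 K

382.0 K


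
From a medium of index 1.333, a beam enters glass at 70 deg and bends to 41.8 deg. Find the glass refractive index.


Apply Snell's law: n1 * sin(theta1) = n2 * sin(theta2)
  n2 = n1 * sin(theta1) / sin(theta2)
  sin(70) = 0.939693
  sin(41.8) = 0.666532
  n2 = 1.333 * 0.939693 / 0.666532 = 1.8793

1.8793


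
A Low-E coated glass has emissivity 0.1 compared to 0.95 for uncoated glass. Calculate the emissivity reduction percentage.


Percentage reduction = (1 - coated/uncoated) * 100
  Ratio = 0.1 / 0.95 = 0.1053
  Reduction = (1 - 0.1053) * 100 = 89.5%

89.5%


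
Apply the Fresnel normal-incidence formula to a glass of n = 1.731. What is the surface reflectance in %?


Fresnel reflectance at normal incidence:
  R = ((n - 1)/(n + 1))^2
  (n - 1)/(n + 1) = (1.731 - 1)/(1.731 + 1) = 0.267668
  R = 0.267668^2 = 0.0716462
  R(%) = 0.0716462 * 100 = 7.165%

7.165%


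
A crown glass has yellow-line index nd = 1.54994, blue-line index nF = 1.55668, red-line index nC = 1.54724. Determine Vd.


Abbe number formula: Vd = (nd - 1) / (nF - nC)
  nd - 1 = 1.54994 - 1 = 0.54994
  nF - nC = 1.55668 - 1.54724 = 0.00944
  Vd = 0.54994 / 0.00944 = 58.26

58.26


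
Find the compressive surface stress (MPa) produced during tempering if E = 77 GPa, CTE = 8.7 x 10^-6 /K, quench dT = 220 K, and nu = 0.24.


Tempering stress: sigma = E * alpha * dT / (1 - nu)
  E (MPa) = 77 * 1000 = 77000
  Numerator = 77000 * (8.7 x 10^-6) * 220 = 147.378
  Denominator = 1 - 0.24 = 0.76
  sigma = 147.378 / 0.76 = 193.9 MPa

193.9 MPa


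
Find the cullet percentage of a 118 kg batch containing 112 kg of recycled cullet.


Cullet ratio = (cullet mass / total batch mass) * 100
  Ratio = 112 / 118 * 100 = 94.92%

94.92%


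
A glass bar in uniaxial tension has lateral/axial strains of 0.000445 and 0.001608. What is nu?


Poisson's ratio: nu = lateral strain / axial strain
  nu = 0.000445 / 0.001608 = 0.2767

0.2767


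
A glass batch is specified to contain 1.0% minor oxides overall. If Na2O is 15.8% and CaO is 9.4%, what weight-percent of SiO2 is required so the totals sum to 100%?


Known pieces sum to 100%:
  SiO2 = 100 - (others + Na2O + CaO)
  SiO2 = 100 - (1.0 + 15.8 + 9.4) = 73.8%

73.8%


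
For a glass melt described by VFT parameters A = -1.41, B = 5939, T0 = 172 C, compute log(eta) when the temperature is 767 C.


VFT equation: log(eta) = A + B / (T - T0)
  T - T0 = 767 - 172 = 595
  B / (T - T0) = 5939 / 595 = 9.982
  log(eta) = -1.41 + 9.982 = 8.572

8.572


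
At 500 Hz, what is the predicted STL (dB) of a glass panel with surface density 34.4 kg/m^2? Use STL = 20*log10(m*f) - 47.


Mass law: STL = 20 * log10(m * f) - 47
  m * f = 34.4 * 500 = 17200
  log10(17200) = 4.23553
  STL = 20 * 4.23553 - 47 = 84.7106 - 47 = 37.7 dB

37.7 dB


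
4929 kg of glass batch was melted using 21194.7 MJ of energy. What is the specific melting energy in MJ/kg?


Rearrange E = m * s for s:
  s = E / m
  s = 21194.7 / 4929 = 4.3 MJ/kg

4.3 MJ/kg


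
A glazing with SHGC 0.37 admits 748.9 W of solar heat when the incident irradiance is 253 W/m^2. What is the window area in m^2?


Rearrange Q = Area * SHGC * Irradiance:
  Area = Q / (SHGC * Irradiance)
  Area = 748.9 / (0.37 * 253) = 8.0 m^2

8.0 m^2


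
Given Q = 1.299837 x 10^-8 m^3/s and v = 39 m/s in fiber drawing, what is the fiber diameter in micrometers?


Cross-sectional area from continuity:
  A = Q / v = 1.299837 x 10^-8 / 39 = 3.332915 x 10^-10 m^2
Diameter from circular cross-section:
  d = sqrt(4A / pi) * 10^6 (m -> um)
  d = sqrt(4 * 3.332915 x 10^-10 / pi) * 10^6 = 20.6 um

20.6 um


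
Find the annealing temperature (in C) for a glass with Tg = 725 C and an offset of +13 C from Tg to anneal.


The annealing temperature is Tg plus the offset:
  T_anneal = 725 + 13 = 738 C

738 C


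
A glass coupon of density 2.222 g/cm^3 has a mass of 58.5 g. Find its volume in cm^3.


Rearrange rho = m / V:
  V = m / rho
  V = 58.5 / 2.222 = 26.328 cm^3

26.328 cm^3


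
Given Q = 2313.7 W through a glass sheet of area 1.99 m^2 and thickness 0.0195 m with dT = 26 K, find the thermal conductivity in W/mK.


Fourier's law rearranged: k = Q * t / (A * dT)
  Numerator = 2313.7 * 0.0195 = 45.11715
  Denominator = 1.99 * 26 = 51.74
  k = 45.11715 / 51.74 = 0.872 W/mK

0.872 W/mK


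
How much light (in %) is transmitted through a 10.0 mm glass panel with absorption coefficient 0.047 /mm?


Beer-Lambert law: T = exp(-alpha * thickness)
  exponent = -0.047 * 10.0 = -0.47
  T = exp(-0.47) = 0.625
  Percentage = 0.625 * 100 = 62.5%

62.5%


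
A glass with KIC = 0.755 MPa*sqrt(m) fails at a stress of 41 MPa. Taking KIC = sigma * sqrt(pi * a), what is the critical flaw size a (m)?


Rearrange KIC = sigma * sqrt(pi * a):
  sqrt(pi * a) = KIC / sigma
  sqrt(pi * a) = 0.755 / 41 = 0.018415
  a = (KIC / sigma)^2 / pi
  a = 0.018415^2 / pi = 0.0001079 m

0.0001079 m


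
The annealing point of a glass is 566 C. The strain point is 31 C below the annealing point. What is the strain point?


Strain point = annealing point - difference:
  T_strain = 566 - 31 = 535 C

535 C


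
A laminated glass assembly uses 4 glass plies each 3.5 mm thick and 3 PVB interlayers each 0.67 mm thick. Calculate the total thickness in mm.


Total thickness = glass contribution + PVB contribution
  Glass: 4 * 3.5 = 14.0 mm
  PVB: 3 * 0.67 = 2.01 mm
  Total = 14.0 + 2.01 = 16.01 mm

16.01 mm


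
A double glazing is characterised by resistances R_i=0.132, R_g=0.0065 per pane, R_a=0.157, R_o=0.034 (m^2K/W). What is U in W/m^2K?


Total thermal resistance (series):
  R_total = R_in + R_glass + R_air + R_glass + R_out
  R_total = 0.132 + 0.0065 + 0.157 + 0.0065 + 0.034 = 0.336 m^2K/W
U-value = 1 / R_total = 1 / 0.336 = 2.976 W/m^2K

2.976 W/m^2K


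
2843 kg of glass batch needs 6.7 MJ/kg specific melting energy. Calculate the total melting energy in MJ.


Total energy = mass * specific energy
  E = 2843 * 6.7 = 19048.1 MJ

19048.1 MJ


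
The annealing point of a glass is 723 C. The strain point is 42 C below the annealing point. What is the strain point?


Strain point = annealing point - difference:
  T_strain = 723 - 42 = 681 C

681 C


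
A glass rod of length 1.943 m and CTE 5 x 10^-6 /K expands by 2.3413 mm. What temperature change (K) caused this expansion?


Rearrange dL = alpha * L0 * dT for dT:
  dT = dL / (alpha * L0)
  dL (m) = 2.3413 / 1000 = 0.0023413
  dT = 0.0023413 / ((5 x 10^-6) * 1.943) = 241.0 K

241.0 K


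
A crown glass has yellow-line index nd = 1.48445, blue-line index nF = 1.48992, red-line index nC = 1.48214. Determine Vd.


Abbe number formula: Vd = (nd - 1) / (nF - nC)
  nd - 1 = 1.48445 - 1 = 0.48445
  nF - nC = 1.48992 - 1.48214 = 0.00778
  Vd = 0.48445 / 0.00778 = 62.27

62.27


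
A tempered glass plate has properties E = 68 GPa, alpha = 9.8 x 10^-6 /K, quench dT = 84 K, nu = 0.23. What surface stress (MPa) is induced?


Tempering stress: sigma = E * alpha * dT / (1 - nu)
  E (MPa) = 68 * 1000 = 68000
  Numerator = 68000 * (9.8 x 10^-6) * 84 = 55.9776
  Denominator = 1 - 0.23 = 0.77
  sigma = 55.9776 / 0.77 = 72.7 MPa

72.7 MPa


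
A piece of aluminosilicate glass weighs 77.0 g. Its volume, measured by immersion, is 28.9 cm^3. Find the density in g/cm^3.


Use the definition of density:
  rho = mass / volume
  rho = 77.0 / 28.9 = 2.664 g/cm^3

2.664 g/cm^3


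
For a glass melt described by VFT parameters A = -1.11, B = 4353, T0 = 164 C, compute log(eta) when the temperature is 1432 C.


VFT equation: log(eta) = A + B / (T - T0)
  T - T0 = 1432 - 164 = 1268
  B / (T - T0) = 4353 / 1268 = 3.433
  log(eta) = -1.11 + 3.433 = 2.323

2.323


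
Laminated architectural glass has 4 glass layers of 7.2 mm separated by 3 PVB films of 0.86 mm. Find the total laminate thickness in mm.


Total thickness = glass contribution + PVB contribution
  Glass: 4 * 7.2 = 28.8 mm
  PVB: 3 * 0.86 = 2.58 mm
  Total = 28.8 + 2.58 = 31.38 mm

31.38 mm


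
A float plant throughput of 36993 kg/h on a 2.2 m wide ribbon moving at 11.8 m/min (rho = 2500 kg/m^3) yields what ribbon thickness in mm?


Ribbon cross-section from mass balance:
  Volume rate = throughput / density = 36993 / 2500 = 14.7972 m^3/h
  thickness = volume rate / (speed * 60 * width), i.e.
  thickness = throughput / (60 * speed * width * density) * 1000
  thickness = 36993 / (60 * 11.8 * 2.2 * 2500) * 1000 = 9.5 mm

9.5 mm


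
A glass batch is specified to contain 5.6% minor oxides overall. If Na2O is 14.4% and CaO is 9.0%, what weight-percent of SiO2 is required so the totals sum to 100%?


Known pieces sum to 100%:
  SiO2 = 100 - (others + Na2O + CaO)
  SiO2 = 100 - (5.6 + 14.4 + 9.0) = 71.0%

71.0%


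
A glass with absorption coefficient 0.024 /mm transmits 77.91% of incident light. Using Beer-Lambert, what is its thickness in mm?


Rearrange T = exp(-alpha * thickness):
  thickness = -ln(T) / alpha
  T = 77.91/100 = 0.7791
  ln(T) = -0.24962
  -ln(T) = 0.24962
  thickness = 0.24962 / 0.024 = 10.4 mm

10.4 mm


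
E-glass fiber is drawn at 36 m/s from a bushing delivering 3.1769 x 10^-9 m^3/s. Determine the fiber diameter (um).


Cross-sectional area from continuity:
  A = Q / v = 3.1769 x 10^-9 / 36 = 8.824722 x 10^-11 m^2
Diameter from circular cross-section:
  d = sqrt(4A / pi) * 10^6 (m -> um)
  d = sqrt(4 * 8.824722 x 10^-11 / pi) * 10^6 = 10.6 um

10.6 um


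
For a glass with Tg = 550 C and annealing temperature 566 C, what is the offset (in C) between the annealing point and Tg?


Offset = T_anneal - Tg:
  offset = 566 - 550 = 16 C

16 C


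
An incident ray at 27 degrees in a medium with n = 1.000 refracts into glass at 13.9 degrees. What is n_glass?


Apply Snell's law: n1 * sin(theta1) = n2 * sin(theta2)
  n2 = n1 * sin(theta1) / sin(theta2)
  sin(27) = 0.45399
  sin(13.9) = 0.240228
  n2 = 1.000 * 0.45399 / 0.240228 = 1.8898

1.8898


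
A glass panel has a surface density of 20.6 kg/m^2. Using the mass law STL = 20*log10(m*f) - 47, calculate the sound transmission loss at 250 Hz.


Mass law: STL = 20 * log10(m * f) - 47
  m * f = 20.6 * 250 = 5150
  log10(5150) = 3.71181
  STL = 20 * 3.71181 - 47 = 74.2362 - 47 = 27.2 dB

27.2 dB


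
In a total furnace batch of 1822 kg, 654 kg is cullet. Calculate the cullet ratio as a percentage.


Cullet ratio = (cullet mass / total batch mass) * 100
  Ratio = 654 / 1822 * 100 = 35.89%

35.89%


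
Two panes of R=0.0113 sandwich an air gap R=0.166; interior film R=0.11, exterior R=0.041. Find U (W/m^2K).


Total thermal resistance (series):
  R_total = R_in + R_glass + R_air + R_glass + R_out
  R_total = 0.11 + 0.0113 + 0.166 + 0.0113 + 0.041 = 0.3396 m^2K/W
U-value = 1 / R_total = 1 / 0.3396 = 2.945 W/m^2K

2.945 W/m^2K


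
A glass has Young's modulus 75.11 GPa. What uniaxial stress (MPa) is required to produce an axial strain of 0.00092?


Rearrange E = sigma / epsilon:
  sigma = E * epsilon
  E (MPa) = 75.11 * 1000 = 75110
  sigma = 75110 * 0.00092 = 69.1 MPa

69.1 MPa


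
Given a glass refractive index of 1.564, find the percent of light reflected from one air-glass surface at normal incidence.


Fresnel reflectance at normal incidence:
  R = ((n - 1)/(n + 1))^2
  (n - 1)/(n + 1) = (1.564 - 1)/(1.564 + 1) = 0.219969
  R = 0.219969^2 = 0.0483864
  R(%) = 0.0483864 * 100 = 4.839%

4.839%


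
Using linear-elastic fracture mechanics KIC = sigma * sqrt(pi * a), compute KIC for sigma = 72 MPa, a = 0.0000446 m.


Fracture toughness: KIC = sigma * sqrt(pi * a)
  pi * a = pi * 0.0000446 = 0.000140115
  sqrt(pi * a) = 0.011837
  KIC = 72 * 0.011837 = 0.852 MPa*sqrt(m)

0.852 MPa*sqrt(m)


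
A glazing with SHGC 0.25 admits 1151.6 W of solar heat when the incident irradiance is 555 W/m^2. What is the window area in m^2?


Rearrange Q = Area * SHGC * Irradiance:
  Area = Q / (SHGC * Irradiance)
  Area = 1151.6 / (0.25 * 555) = 8.3 m^2

8.3 m^2


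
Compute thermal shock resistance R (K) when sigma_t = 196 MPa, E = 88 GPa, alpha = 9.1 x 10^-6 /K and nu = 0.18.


Thermal shock resistance: R = sigma * (1 - nu) / (E * alpha)
  Numerator = 196 * (1 - 0.18) = 160.72
  Denominator = 88 * 1000 * (9.1 x 10^-6) = 0.8008
  R = 160.72 / 0.8008 = 200.7 K

200.7 K


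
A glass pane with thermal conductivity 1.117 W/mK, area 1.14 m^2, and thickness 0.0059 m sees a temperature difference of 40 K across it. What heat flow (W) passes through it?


Fourier's law: Q = k * A * dT / t
  Q = 1.117 * 1.14 * 40 / 0.0059
  Q = 50.9352 / 0.0059 = 8633.1 W

8633.1 W


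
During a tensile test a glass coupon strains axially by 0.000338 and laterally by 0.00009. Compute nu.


Poisson's ratio: nu = lateral strain / axial strain
  nu = 0.00009 / 0.000338 = 0.2663

0.2663


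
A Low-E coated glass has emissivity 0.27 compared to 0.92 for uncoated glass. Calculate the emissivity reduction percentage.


Percentage reduction = (1 - coated/uncoated) * 100
  Ratio = 0.27 / 0.92 = 0.2935
  Reduction = (1 - 0.2935) * 100 = 70.7%

70.7%


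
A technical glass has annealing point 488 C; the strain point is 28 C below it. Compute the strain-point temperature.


Strain point = annealing point - difference:
  T_strain = 488 - 28 = 460 C

460 C


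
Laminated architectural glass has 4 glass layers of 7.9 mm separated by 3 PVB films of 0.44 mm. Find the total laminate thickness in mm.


Total thickness = glass contribution + PVB contribution
  Glass: 4 * 7.9 = 31.6 mm
  PVB: 3 * 0.44 = 1.32 mm
  Total = 31.6 + 1.32 = 32.92 mm

32.92 mm


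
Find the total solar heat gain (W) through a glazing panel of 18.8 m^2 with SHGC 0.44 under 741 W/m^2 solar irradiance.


Solar heat gain: Q = Area * SHGC * Irradiance
  Q = 18.8 * 0.44 * 741 = 6129.6 W

6129.6 W


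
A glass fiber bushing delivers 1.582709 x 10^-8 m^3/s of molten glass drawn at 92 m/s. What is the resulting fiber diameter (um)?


Cross-sectional area from continuity:
  A = Q / v = 1.582709 x 10^-8 / 92 = 1.720336 x 10^-10 m^2
Diameter from circular cross-section:
  d = sqrt(4A / pi) * 10^6 (m -> um)
  d = sqrt(4 * 1.720336 x 10^-10 / pi) * 10^6 = 14.8 um

14.8 um


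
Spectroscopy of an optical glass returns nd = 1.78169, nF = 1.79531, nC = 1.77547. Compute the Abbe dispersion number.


Abbe number formula: Vd = (nd - 1) / (nF - nC)
  nd - 1 = 1.78169 - 1 = 0.78169
  nF - nC = 1.79531 - 1.77547 = 0.01984
  Vd = 0.78169 / 0.01984 = 39.4

39.4


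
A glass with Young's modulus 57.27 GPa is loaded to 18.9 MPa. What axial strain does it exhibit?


Rearrange E = sigma / epsilon:
  epsilon = sigma / E
  E (MPa) = 57.27 * 1000 = 57270
  epsilon = 18.9 / 57270 = 0.00033

0.00033


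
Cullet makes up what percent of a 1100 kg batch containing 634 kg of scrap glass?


Cullet ratio = (cullet mass / total batch mass) * 100
  Ratio = 634 / 1100 * 100 = 57.64%

57.64%


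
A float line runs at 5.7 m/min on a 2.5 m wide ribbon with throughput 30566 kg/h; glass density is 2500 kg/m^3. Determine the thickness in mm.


Ribbon cross-section from mass balance:
  Volume rate = throughput / density = 30566 / 2500 = 12.2264 m^3/h
  thickness = volume rate / (speed * 60 * width), i.e.
  thickness = throughput / (60 * speed * width * density) * 1000
  thickness = 30566 / (60 * 5.7 * 2.5 * 2500) * 1000 = 14.3 mm

14.3 mm
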